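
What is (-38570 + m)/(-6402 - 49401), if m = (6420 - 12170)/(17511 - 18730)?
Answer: 681320/985853 ≈ 0.69110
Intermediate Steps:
m = 250/53 (m = -5750/(-1219) = -5750*(-1/1219) = 250/53 ≈ 4.7170)
(-38570 + m)/(-6402 - 49401) = (-38570 + 250/53)/(-6402 - 49401) = -2043960/53/(-55803) = -2043960/53*(-1/55803) = 681320/985853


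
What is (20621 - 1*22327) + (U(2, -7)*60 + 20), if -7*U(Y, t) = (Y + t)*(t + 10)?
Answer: -10902/7 ≈ -1557.4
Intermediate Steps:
U(Y, t) = -(10 + t)*(Y + t)/7 (U(Y, t) = -(Y + t)*(t + 10)/7 = -(Y + t)*(10 + t)/7 = -(10 + t)*(Y + t)/7)
(20621 - 1*22327) + (U(2, -7)*60 + 20) = (20621 - 1*22327) + ((-10/7*2 - 10/7*(-7) - ⅐*(-7)² - ⅐*2*(-7))*60 + 20) = (20621 - 22327) + ((-20/7 + 10 - ⅐*49 + 2)*60 + 20) = -1706 + ((-20/7 + 10 - 7 + 2)*60 + 20) = -1706 + ((15/7)*60 + 20) = -1706 + (900/7 + 20) = -1706 + 1040/7 = -10902/7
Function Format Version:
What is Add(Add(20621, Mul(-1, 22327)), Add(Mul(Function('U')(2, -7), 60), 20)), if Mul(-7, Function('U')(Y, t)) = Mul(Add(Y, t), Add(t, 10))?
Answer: Rational(-10902, 7) ≈ -1557.4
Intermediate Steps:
Function('U')(Y, t) = Mul(Rational(-1, 7), Add(10, t), Add(Y, t)) (Function('U')(Y, t) = Mul(Rational(-1, 7), Mul(Add(Y, t), Add(t, 10))) = Mul(Rational(-1, 7), Mul(Add(Y, t), Add(10, t))) = Mul(Rational(-1, 7), Mul(Add(10, t), Add(Y, t))) = Mul(Rational(-1, 7), Add(10, t), Add(Y, t)))
Add(Add(20621, Mul(-1, 22327)), Add(Mul(Function('U')(2, -7), 60), 20)) = Add(Add(20621, Mul(-1, 22327)), Add(Mul(Add(Mul(Rational(-10, 7), 2), Mul(Rational(-10, 7), -7), Mul(Rational(-1, 7), Pow(-7, 2)), Mul(Rational(-1, 7), 2, -7)), 60), 20)) = Add(Add(20621, -22327), Add(Mul(Add(Rational(-20, 7), 10, Mul(Rational(-1, 7), 49), 2), 60), 20)) = Add(-1706, Add(Mul(Add(Rational(-20, 7), 10, -7, 2), 60), 20)) = Add(-1706, Add(Mul(Rational(15, 7), 60), 20)) = Add(-1706, Add(Rational(900, 7), 20)) = Add(-1706, Rational(1040, 7)) = Rational(-10902, 7)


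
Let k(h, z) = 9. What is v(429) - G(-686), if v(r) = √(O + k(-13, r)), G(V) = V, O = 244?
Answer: 686 + √253 ≈ 701.91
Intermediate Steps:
v(r) = √253 (v(r) = √(244 + 9) = √253)
v(429) - G(-686) = √253 - 1*(-686) = √253 + 686 = 686 + √253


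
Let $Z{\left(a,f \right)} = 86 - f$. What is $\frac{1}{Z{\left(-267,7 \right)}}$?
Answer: $\frac{1}{79} \approx 0.012658$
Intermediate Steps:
$\frac{1}{Z{\left(-267,7 \right)}} = \frac{1}{86 - 7} = \frac{1}{79}$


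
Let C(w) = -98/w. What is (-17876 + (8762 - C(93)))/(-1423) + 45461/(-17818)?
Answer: 9084562993/2358016302 ≈ 3.8526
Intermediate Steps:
(-17876 + (8762 - C(93)))/(-1423) + 45461/(-17818) = (-17876 + (8762 - (-98)/93))/(-1423) + 45461/(-17818) = (-17876 + (8762 - (-98)/93))*(-1/1423) + 45461*(-1/17818) = (-17876 + (8762 - 1*(-98/93)))*(-1/1423) - 45461/17818 = (-17876 + (8762 + 98/93))*(-1/1423) - 45461/17818 = (-17876 + 814964/93)*(-1/1423) - 45461/17818 = -847504/93*(-1/1423) - 45461/17818 = 847504/132339 - 45461/17818 = 9084562993/2358016302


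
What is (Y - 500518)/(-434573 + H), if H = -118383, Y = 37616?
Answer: 231451/276478 ≈ 0.83714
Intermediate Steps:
(Y - 500518)/(-434573 + H) = (37616 - 500518)/(-434573 - 118383) = -462902/(-552956) = -462902*(-1/552956) = 231451/276478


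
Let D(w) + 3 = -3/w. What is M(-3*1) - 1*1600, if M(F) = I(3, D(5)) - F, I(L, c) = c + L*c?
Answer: -8057/5 ≈ -1611.4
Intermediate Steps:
D(w) = -3 - 3/w
M(F) = -72/5 - F (M(F) = (-3 - 3/5)*(1 + 3) - F = (-3 - 3*⅕)*4 - F = (-3 - ⅗)*4 - F = -18/5*4 - F = -72/5 - F)
M(-3*1) - 1*1600 = (-72/5 - (-3)) - 1*1600 = (-72/5 - 1*(-3)) - 1600 = (-72/5 + 3) - 1600 = -57/5 - 1600 = -8057/5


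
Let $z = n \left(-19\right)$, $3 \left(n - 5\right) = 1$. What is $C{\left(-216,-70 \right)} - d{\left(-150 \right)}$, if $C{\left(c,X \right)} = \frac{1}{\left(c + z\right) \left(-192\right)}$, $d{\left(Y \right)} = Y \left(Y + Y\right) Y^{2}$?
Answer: $- \frac{61689599999999}{60928} \approx -1.0125 \cdot 10^{9}$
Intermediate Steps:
$n = \frac{16}{3}$ ($n = 5 + \frac{1}{3} \cdot 1 = 5 + \frac{1}{3} = \frac{16}{3} \approx 5.3333$)
$d{\left(Y \right)} = 2 Y^{4}$ ($d{\left(Y \right)} = Y 2 Y Y^{2} = 2 Y^{2} Y^{2} = 2 Y^{4}$)
$z = - \frac{304}{3}$ ($z = \frac{16}{3} \left(-19\right) = - \frac{304}{3} \approx -101.33$)
$C{\left(c,X \right)} = - \frac{1}{192 \left(- \frac{304}{3} + c\right)}$ ($C{\left(c,X \right)} = \frac{1}{\left(c - \frac{304}{3}\right) \left(-192\right)} = \frac{1}{- \frac{304}{3} + c} \left(- \frac{1}{192}\right) = - \frac{1}{192 \left(- \frac{304}{3} + c\right)}$)
$C{\left(-216,-70 \right)} - d{\left(-150 \right)} = - \frac{1}{-19456 + 192 \left(-216\right)} - 2 \left(-150\right)^{4} = - \frac{1}{-19456 - 41472} - 2 \cdot 506250000 = - \frac{1}{-60928} - 1012500000 = \left(-1\right) \left(- \frac{1}{60928}\right) - 1012500000 = \frac{1}{60928} - 1012500000 = - \frac{61689599999999}{60928}$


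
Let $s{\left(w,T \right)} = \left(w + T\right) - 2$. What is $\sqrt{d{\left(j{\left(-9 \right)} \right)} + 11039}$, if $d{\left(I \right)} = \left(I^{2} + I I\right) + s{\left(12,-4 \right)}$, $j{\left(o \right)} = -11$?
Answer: $\sqrt{11287} \approx 106.24$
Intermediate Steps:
$s{\left(w,T \right)} = -2 + T + w$ ($s{\left(w,T \right)} = \left(T + w\right) - 2 = -2 + T + w$)
$d{\left(I \right)} = 6 + 2 I^{2}$ ($d{\left(I \right)} = \left(I^{2} + I I\right) - -6 = \left(I^{2} + I^{2}\right) + 6 = 2 I^{2} + 6 = 6 + 2 I^{2}$)
$\sqrt{d{\left(j{\left(-9 \right)} \right)} + 11039} = \sqrt{\left(6 + 2 \left(-11\right)^{2}\right) + 11039} = \sqrt{\left(6 + 2 \cdot 121\right) + 11039} = \sqrt{\left(6 + 242\right) + 11039} = \sqrt{248 + 11039} = \sqrt{11287}$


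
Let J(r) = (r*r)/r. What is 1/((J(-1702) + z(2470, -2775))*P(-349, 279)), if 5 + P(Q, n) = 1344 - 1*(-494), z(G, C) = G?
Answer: 1/1407744 ≈ 7.1036e-7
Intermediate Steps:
J(r) = r (J(r) = r²/r = r)
P(Q, n) = 1833 (P(Q, n) = -5 + (1344 - 1*(-494)) = -5 + (1344 + 494) = -5 + 1838 = 1833)
1/((J(-1702) + z(2470, -2775))*P(-349, 279)) = 1/((-1702 + 2470)*1833) = (1/1833)/768 = (1/768)*(1/1833) = 1/1407744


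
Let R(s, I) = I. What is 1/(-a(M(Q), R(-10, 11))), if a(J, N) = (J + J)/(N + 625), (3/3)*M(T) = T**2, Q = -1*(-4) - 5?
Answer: -318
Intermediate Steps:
Q = -1 (Q = 4 - 5 = -1)
M(T) = T**2
a(J, N) = 2*J/(625 + N) (a(J, N) = (2*J)/(625 + N) = 2*J/(625 + N))
1/(-a(M(Q), R(-10, 11))) = 1/(-2*(-1)**2/(625 + 11)) = 1/(-2/636) = 1/(-1*1/318) = 1/(-1/318) = -318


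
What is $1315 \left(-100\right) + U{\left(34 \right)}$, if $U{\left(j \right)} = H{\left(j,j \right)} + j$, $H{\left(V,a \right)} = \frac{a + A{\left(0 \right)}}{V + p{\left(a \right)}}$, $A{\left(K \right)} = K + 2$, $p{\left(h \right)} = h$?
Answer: $- \frac{2234913}{17} \approx -1.3147 \cdot 10^{5}$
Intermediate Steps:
$A{\left(K \right)} = 2 + K$
$H{\left(V,a \right)} = \frac{2 + a}{V + a}$ ($H{\left(V,a \right)} = \frac{a + \left(2 + 0\right)}{V + a} = \frac{a + 2}{V + a} = \frac{2 + a}{V + a}$)
$U{\left(j \right)} = j + \frac{2 + j}{2 j}$ ($U{\left(j \right)} = \frac{2 + j}{j + j} + j = \frac{2 + j}{2 j} + j = j + \frac{2 + j}{2 j}$)
$1315 \left(-100\right) + U{\left(34 \right)} = 1315 \left(-100\right) + \left(\frac{1}{2} + 34 + \frac{1}{34}\right) = -131500 + \left(\frac{1}{2} + 34 + \frac{1}{34}\right) = -131500 + \frac{587}{17} = - \frac{2234913}{17}$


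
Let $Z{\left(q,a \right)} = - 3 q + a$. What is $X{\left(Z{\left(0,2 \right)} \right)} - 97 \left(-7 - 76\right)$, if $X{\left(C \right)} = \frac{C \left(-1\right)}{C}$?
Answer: $8050$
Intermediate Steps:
$Z{\left(q,a \right)} = a - 3 q$
$X{\left(C \right)} = -1$ ($X{\left(C \right)} = \frac{\left(-1\right) C}{C} = -1$)
$X{\left(Z{\left(0,2 \right)} \right)} - 97 \left(-7 - 76\right) = -1 - 97 \left(-7 - 76\right) = -1 - -8051 = -1 + 8051 = 8050$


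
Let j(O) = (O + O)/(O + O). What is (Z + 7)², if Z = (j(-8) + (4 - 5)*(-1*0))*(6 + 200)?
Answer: 45369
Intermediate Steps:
j(O) = 1 (j(O) = (2*O)/((2*O)) = (2*O)*(1/(2*O)) = 1)
Z = 206 (Z = (1 + (4 - 5)*(-1*0))*(6 + 200) = (1 - 1*0)*206 = (1 + 0)*206 = 1*206 = 206)
(Z + 7)² = (206 + 7)² = 213² = 45369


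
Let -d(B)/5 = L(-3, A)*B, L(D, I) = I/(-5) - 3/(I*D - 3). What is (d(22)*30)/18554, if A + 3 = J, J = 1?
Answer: 990/9277 ≈ 0.10672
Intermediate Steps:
A = -2 (A = -3 + 1 = -2)
L(D, I) = -3/(-3 + D*I) - I/5 (L(D, I) = I*(-1/5) - 3/(D*I - 3) = -I/5 - 3/(-3 + D*I) = -3/(-3 + D*I) - I/5)
d(B) = 3*B (d(B) = -5*(-15 + 3*(-2) - 1*(-3)*(-2)**2)/(5*(-3 - 3*(-2)))*B = -5*(-15 - 6 - 1*(-3)*4)/(5*(-3 + 6))*B = -5*(1/5)*(-15 - 6 + 12)/3*B = -5*(1/5)*(1/3)*(-9)*B = -(-3)*B = 3*B)
(d(22)*30)/18554 = ((3*22)*30)/18554 = (66*30)*(1/18554) = 1980*(1/18554) = 990/9277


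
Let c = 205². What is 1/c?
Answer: 1/42025 ≈ 2.3795e-5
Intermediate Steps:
c = 42025
1/c = 1/42025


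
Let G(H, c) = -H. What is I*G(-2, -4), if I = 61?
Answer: 122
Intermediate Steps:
I*G(-2, -4) = 61*(-1*(-2)) = 61*2 = 122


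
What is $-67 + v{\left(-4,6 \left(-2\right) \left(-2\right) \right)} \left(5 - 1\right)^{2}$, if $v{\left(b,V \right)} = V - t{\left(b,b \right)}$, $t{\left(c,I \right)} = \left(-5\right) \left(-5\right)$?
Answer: $-83$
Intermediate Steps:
$t{\left(c,I \right)} = 25$
$v{\left(b,V \right)} = -25 + V$ ($v{\left(b,V \right)} = V - 25 = -25 + V$)
$-67 + v{\left(-4,6 \left(-2\right) \left(-2\right) \right)} \left(5 - 1\right)^{2} = -67 + \left(-25 + 6 \left(-2\right) \left(-2\right)\right) \left(5 - 1\right)^{2} = -67 + \left(-25 - -24\right) 4^{2} = -67 + \left(-25 + 24\right) 16 = -67 - 16 = -83$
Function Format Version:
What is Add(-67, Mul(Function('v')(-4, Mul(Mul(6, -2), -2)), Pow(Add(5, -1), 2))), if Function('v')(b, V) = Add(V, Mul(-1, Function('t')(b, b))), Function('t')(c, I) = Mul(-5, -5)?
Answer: -83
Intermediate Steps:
Function('t')(c, I) = 25
Function('v')(b, V) = Add(-25, V) (Function('v')(b, V) = Add(V, Mul(-1, 25)) = Add(V, -25) = Add(-25, V))
Add(-67, Mul(Function('v')(-4, Mul(Mul(6, -2), -2)), Pow(Add(5, -1), 2))) = Add(-67, Mul(Add(-25, Mul(Mul(6, -2), -2)), Pow(Add(5, -1), 2))) = Add(-67, Mul(Add(-25, Mul(-12, -2)), Pow(4, 2))) = Add(-67, Mul(Add(-25, 24), 16)) = Add(-67, Mul(-1, 16)) = Add(-67, -16) = -83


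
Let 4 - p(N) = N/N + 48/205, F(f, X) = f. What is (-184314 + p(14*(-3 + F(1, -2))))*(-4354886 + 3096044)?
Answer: 47563838136126/205 ≈ 2.3202e+11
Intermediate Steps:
p(N) = 567/205 (p(N) = 4 - (N/N + 48/205) = 4 - (1 + 48*(1/205)) = 4 - (1 + 48/205) = 4 - 1*253/205 = 4 - 253/205 = 567/205)
(-184314 + p(14*(-3 + F(1, -2))))*(-4354886 + 3096044) = (-184314 + 567/205)*(-4354886 + 3096044) = -37783803/205*(-1258842) = 47563838136126/205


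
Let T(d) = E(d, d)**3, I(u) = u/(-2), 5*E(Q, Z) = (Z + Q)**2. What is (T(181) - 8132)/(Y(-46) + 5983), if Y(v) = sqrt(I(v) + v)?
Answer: 1121990500191460031/372878250 - 187529750993057*I*sqrt(23)/372878250 ≈ 3.009e+9 - 2.4119e+6*I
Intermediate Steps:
E(Q, Z) = (Q + Z)**2/5 (E(Q, Z) = (Z + Q)**2/5 = (Q + Z)**2/5)
I(u) = -u/2 (I(u) = u*(-1/2) = -u/2)
Y(v) = sqrt(2)*sqrt(v)/2 (Y(v) = sqrt(-v/2 + v) = sqrt(v/2) = sqrt(2)*sqrt(v)/2)
T(d) = 64*d**6/125 (T(d) = ((d + d)**2/5)**3 = ((2*d)**2/5)**3 = ((4*d**2)/5)**3 = (4*d**2/5)**3 = 64*d**6/125)
(T(181) - 8132)/(Y(-46) + 5983) = ((64/125)*181**6 - 8132)/(sqrt(2)*sqrt(-46)/2 + 5983) = ((64/125)*35161828327081 - 8132)/(sqrt(2)*(I*sqrt(46))/2 + 5983) = (2250357012933184/125 - 8132)/(I*sqrt(23) + 5983) = 2250357011916684/(125*(5983 + I*sqrt(23)))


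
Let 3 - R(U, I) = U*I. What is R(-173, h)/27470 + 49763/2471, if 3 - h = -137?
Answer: 203834949/9696910 ≈ 21.021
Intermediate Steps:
h = 140 (h = 3 - 1*(-137) = 3 + 137 = 140)
R(U, I) = 3 - I*U (R(U, I) = 3 - U*I = 3 - I*U)
R(-173, h)/27470 + 49763/2471 = (3 - 1*140*(-173))/27470 + 49763/2471 = (3 + 24220)*(1/27470) + 49763*(1/2471) = 24223*(1/27470) + 7109/353 = 24223/27470 + 7109/353 = 203834949/9696910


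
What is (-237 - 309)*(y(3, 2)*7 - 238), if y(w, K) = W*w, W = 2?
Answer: 107016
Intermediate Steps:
y(w, K) = 2*w
(-237 - 309)*(y(3, 2)*7 - 238) = (-237 - 309)*((2*3)*7 - 238) = -546*(6*7 - 238) = -546*(42 - 238) = -546*(-196) = 107016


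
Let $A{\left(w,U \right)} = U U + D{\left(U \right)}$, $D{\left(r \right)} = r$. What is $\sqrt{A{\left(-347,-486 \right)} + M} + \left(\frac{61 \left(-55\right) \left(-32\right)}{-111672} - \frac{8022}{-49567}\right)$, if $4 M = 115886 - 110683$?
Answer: $- \frac{7184546}{8985789} + \frac{\sqrt{948043}}{2} \approx 486.04$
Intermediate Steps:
$M = \frac{5203}{4}$ ($M = \frac{115886 - 110683}{4} = \frac{1}{4} \cdot 5203 = \frac{5203}{4} \approx 1300.8$)
$A{\left(w,U \right)} = U + U^{2}$ ($A{\left(w,U \right)} = U U + U = U^{2} + U = U + U^{2}$)
$\sqrt{A{\left(-347,-486 \right)} + M} + \left(\frac{61 \left(-55\right) \left(-32\right)}{-111672} - \frac{8022}{-49567}\right) = \sqrt{- 486 \left(1 - 486\right) + \frac{5203}{4}} + \left(\frac{61 \left(-55\right) \left(-32\right)}{-111672} - \frac{8022}{-49567}\right) = \sqrt{\left(-486\right) \left(-485\right) + \frac{5203}{4}} + \left(\left(-3355\right) \left(-32\right) \left(- \frac{1}{111672}\right) - - \frac{1146}{7081}\right) = \sqrt{235710 + \frac{5203}{4}} + \left(107360 \left(- \frac{1}{111672}\right) + \frac{1146}{7081}\right) = \sqrt{\frac{948043}{4}} + \left(- \frac{1220}{1269} + \frac{1146}{7081}\right) = \frac{\sqrt{948043}}{2} - \frac{7184546}{8985789} = - \frac{7184546}{8985789} + \frac{\sqrt{948043}}{2}$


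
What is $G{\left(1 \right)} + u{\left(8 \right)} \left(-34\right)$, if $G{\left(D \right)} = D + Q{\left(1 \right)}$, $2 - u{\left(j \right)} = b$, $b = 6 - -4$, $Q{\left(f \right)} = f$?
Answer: $274$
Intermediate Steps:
$b = 10$ ($b = 6 + 4 = 10$)
$u{\left(j \right)} = -8$ ($u{\left(j \right)} = 2 - 10 = -8$)
$G{\left(D \right)} = 1 + D$ ($G{\left(D \right)} = D + 1 = 1 + D$)
$G{\left(1 \right)} + u{\left(8 \right)} \left(-34\right) = \left(1 + 1\right) - -272 = 2 + 272 = 274$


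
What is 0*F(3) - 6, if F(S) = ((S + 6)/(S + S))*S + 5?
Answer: -6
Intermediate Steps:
F(S) = 8 + S/2 (F(S) = ((6 + S)/((2*S)))*S + 5 = ((6 + S)*(1/(2*S)))*S + 5 = ((6 + S)/(2*S))*S + 5 = (3 + S/2) + 5 = 8 + S/2)
0*F(3) - 6 = 0*(8 + (½)*3) - 6 = 0*(8 + 3/2) - 6 = 0*(19/2) - 6 = 0 - 6 = -6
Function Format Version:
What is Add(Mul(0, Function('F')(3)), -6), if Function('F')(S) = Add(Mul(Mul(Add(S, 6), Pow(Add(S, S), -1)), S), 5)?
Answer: -6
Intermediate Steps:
Function('F')(S) = Add(8, Mul(Rational(1, 2), S)) (Function('F')(S) = Add(Mul(Mul(Add(6, S), Pow(Mul(2, S), -1)), S), 5) = Add(Mul(Mul(Add(6, S), Mul(Rational(1, 2), Pow(S, -1))), S), 5) = Add(Mul(Mul(Rational(1, 2), Pow(S, -1), Add(6, S)), S), 5) = Add(Add(3, Mul(Rational(1, 2), S)), 5) = Add(8, Mul(Rational(1, 2), S)))
Add(Mul(0, Function('F')(3)), -6) = Add(Mul(0, Add(8, Mul(Rational(1, 2), 3))), -6) = Add(Mul(0, Add(8, Rational(3, 2))), -6) = Add(Mul(0, Rational(19, 2)), -6) = Add(0, -6) = -6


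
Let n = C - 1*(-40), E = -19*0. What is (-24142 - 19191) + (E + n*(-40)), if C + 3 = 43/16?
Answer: -89841/2 ≈ -44921.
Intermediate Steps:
C = -5/16 (C = -3 + 43/16 = -5/16 ≈ -0.31250)
E = 0
n = 635/16 (n = -5/16 - 1*(-40) = -5/16 + 40 = 635/16 ≈ 39.688)
(-24142 - 19191) + (E + n*(-40)) = (-24142 - 19191) + (0 + (635/16)*(-40)) = -43333 + (0 - 3175/2) = -43333 - 3175/2 = -89841/2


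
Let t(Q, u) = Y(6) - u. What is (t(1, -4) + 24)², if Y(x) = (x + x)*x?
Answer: 10000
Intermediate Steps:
Y(x) = 2*x² (Y(x) = (2*x)*x = 2*x²)
t(Q, u) = 72 - u (t(Q, u) = 2*6² - u = 2*36 - u = 72 - u)
(t(1, -4) + 24)² = ((72 - 1*(-4)) + 24)² = ((72 + 4) + 24)² = (76 + 24)² = 100² = 10000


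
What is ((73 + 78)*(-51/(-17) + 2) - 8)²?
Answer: 558009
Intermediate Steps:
((73 + 78)*(-51/(-17) + 2) - 8)² = (151*(-51*(-1/17) + 2) - 8)² = (151*(3 + 2) - 8)² = (151*5 - 8)² = (755 - 8)² = 747² = 558009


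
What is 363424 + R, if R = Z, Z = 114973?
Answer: 478397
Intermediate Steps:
R = 114973
363424 + R = 363424 + 114973 = 478397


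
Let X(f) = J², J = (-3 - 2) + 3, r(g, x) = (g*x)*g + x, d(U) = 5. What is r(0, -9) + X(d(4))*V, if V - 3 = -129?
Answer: -513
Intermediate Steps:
r(g, x) = x + x*g² (r(g, x) = x*g² + x = x + x*g²)
V = -126 (V = 3 - 129 = -126)
J = -2 (J = -5 + 3 = -2)
X(f) = 4 (X(f) = (-2)² = 4)
r(0, -9) + X(d(4))*V = -9*(1 + 0²) + 4*(-126) = -9*(1 + 0) - 504 = -9*1 - 504 = -9 - 504 = -513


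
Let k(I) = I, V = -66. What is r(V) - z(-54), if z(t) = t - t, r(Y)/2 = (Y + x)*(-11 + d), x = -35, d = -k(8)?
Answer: 3838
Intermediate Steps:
d = -8 (d = -1*8 = -8)
r(Y) = 1330 - 38*Y (r(Y) = 2*((Y - 35)*(-11 - 8)) = 2*((-35 + Y)*(-19)) = 2*(665 - 19*Y) = 1330 - 38*Y)
z(t) = 0
r(V) - z(-54) = (1330 - 38*(-66)) - 1*0 = (1330 + 2508) + 0 = 3838 + 0 = 3838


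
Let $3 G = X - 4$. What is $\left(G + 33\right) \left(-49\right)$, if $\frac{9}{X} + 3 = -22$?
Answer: $- \frac{115934}{75} \approx -1545.8$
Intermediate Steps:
$X = - \frac{9}{25}$ ($X = \frac{9}{-3 - 22} = \frac{9}{-25} = 9 \left(- \frac{1}{25}\right) = - \frac{9}{25} \approx -0.36$)
$G = - \frac{109}{75}$ ($G = \frac{- \frac{9}{25} - 4}{3} = \frac{1}{3} \left(- \frac{109}{25}\right) = - \frac{109}{75} \approx -1.4533$)
$\left(G + 33\right) \left(-49\right) = \left(- \frac{109}{75} + 33\right) \left(-49\right) = \frac{2366}{75} \left(-49\right) = - \frac{115934}{75}$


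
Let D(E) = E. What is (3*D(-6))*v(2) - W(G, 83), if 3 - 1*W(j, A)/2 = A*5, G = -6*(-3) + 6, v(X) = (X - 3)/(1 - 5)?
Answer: 1639/2 ≈ 819.50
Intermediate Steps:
v(X) = 3/4 - X/4 (v(X) = (-3 + X)/(-4) = (-3 + X)*(-1/4) = 3/4 - X/4)
G = 24 (G = 18 + 6 = 24)
W(j, A) = 6 - 10*A (W(j, A) = 6 - 2*A*5 = 6 - 10*A)
(3*D(-6))*v(2) - W(G, 83) = (3*(-6))*(3/4 - 1/4*2) - (6 - 10*83) = -18*(3/4 - 1/2) - (6 - 830) = -18*1/4 - 1*(-824) = -9/2 + 824 = 1639/2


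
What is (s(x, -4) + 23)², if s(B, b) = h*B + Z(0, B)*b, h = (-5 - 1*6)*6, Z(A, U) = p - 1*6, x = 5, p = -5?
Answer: 69169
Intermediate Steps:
Z(A, U) = -11 (Z(A, U) = -5 - 1*6 = -5 - 6 = -11)
h = -66 (h = (-5 - 6)*6 = -11*6 = -66)
s(B, b) = -66*B - 11*b
(s(x, -4) + 23)² = ((-66*5 - 11*(-4)) + 23)² = ((-330 + 44) + 23)² = (-286 + 23)² = (-263)² = 69169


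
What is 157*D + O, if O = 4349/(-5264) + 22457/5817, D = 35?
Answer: 3435787675/624912 ≈ 5498.0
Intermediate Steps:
O = 1896235/624912 (O = 4349*(-1/5264) + 22457*(1/5817) = -4349/5264 + 22457/5817 = 1896235/624912 ≈ 3.0344)
157*D + O = 157*35 + 1896235/624912 = 5495 + 1896235/624912 = 3435787675/624912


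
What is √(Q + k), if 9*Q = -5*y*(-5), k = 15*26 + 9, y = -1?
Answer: √3566/3 ≈ 19.905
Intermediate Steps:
k = 399 (k = 390 + 9 = 399)
Q = -25/9 (Q = (-5*(-1)*(-5))/9 = (5*(-5))/9 = (⅑)*(-25) = -25/9 ≈ -2.7778)
√(Q + k) = √(-25/9 + 399) = √(3566/9) = √3566/3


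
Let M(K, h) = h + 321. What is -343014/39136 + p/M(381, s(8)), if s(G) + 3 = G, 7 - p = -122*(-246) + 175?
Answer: -323236761/3189584 ≈ -101.34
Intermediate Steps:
p = -30180 (p = 7 - (-122*(-246) + 175) = 7 - (30012 + 175) = 7 - 1*30187 = 7 - 30187 = -30180)
s(G) = -3 + G
M(K, h) = 321 + h
-343014/39136 + p/M(381, s(8)) = -343014/39136 - 30180/(321 + (-3 + 8)) = -343014*1/39136 - 30180/(321 + 5) = -171507/19568 - 30180/326 = -171507/19568 - 30180*1/326 = -171507/19568 - 15090/163 = -323236761/3189584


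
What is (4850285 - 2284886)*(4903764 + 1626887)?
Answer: 16753725544749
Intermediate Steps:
(4850285 - 2284886)*(4903764 + 1626887) = 2565399*6530651 = 16753725544749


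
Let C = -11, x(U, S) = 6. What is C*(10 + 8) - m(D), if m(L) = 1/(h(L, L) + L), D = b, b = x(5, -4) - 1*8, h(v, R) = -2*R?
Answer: -397/2 ≈ -198.50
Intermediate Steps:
b = -2 (b = 6 - 1*8 = 6 - 8 = -2)
D = -2
m(L) = -1/L (m(L) = 1/(-2*L + L) = 1/(-L) = -1/L)
C*(10 + 8) - m(D) = -11*(10 + 8) - (-1)/(-2) = -11*18 - (-1)*(-1)/2 = -198 - 1*½ = -198 - ½ = -397/2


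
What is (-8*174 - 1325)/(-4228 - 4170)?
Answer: 11/34 ≈ 0.32353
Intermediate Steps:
(-8*174 - 1325)/(-4228 - 4170) = (-1392 - 1325)/(-8398) = -2717*(-1/8398) = 11/34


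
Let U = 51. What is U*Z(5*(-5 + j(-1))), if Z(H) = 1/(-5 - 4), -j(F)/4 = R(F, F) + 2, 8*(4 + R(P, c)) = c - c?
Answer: -17/3 ≈ -5.6667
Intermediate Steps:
R(P, c) = -4 (R(P, c) = -4 + (c - c)/8 = -4 + (⅛)*0 = -4 + 0 = -4)
j(F) = 8 (j(F) = -4*(-4 + 2) = -4*(-2) = 8)
Z(H) = -⅑ (Z(H) = 1/(-9) = -⅑)
U*Z(5*(-5 + j(-1))) = 51*(-⅑) = -17/3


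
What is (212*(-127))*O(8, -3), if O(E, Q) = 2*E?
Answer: -430784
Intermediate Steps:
(212*(-127))*O(8, -3) = (212*(-127))*(2*8) = -26924*16 = -430784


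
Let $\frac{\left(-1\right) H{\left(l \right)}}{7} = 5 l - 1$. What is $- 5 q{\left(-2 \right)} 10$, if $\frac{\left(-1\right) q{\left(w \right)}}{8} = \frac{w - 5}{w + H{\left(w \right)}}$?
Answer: $- \frac{112}{3} \approx -37.333$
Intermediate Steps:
$H{\left(l \right)} = 7 - 35 l$ ($H{\left(l \right)} = - 7 \left(5 l - 1\right) = - 7 \left(-1 + 5 l\right) = 7 - 35 l$)
$q{\left(w \right)} = - \frac{8 \left(-5 + w\right)}{7 - 34 w}$ ($q{\left(w \right)} = - 8 \frac{w - 5}{w - \left(-7 + 35 w\right)} = - 8 \frac{-5 + w}{7 - 34 w} = - \frac{8 \left(-5 + w\right)}{7 - 34 w}$)
$- 5 q{\left(-2 \right)} 10 = - 5 \frac{8 \left(-5 - 2\right)}{-7 + 34 \left(-2\right)} 10 = - 5 \cdot 8 \frac{1}{-7 - 68} \left(-7\right) 10 = - 5 \cdot 8 \frac{1}{-75} \left(-7\right) 10 = - 5 \cdot 8 \left(- \frac{1}{75}\right) \left(-7\right) 10 = \left(-5\right) \frac{56}{75} \cdot 10 = \left(- \frac{56}{15}\right) 10 = - \frac{112}{3}$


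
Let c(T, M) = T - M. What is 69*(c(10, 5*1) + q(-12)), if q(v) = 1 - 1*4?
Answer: 138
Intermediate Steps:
q(v) = -3 (q(v) = 1 - 4 = -3)
69*(c(10, 5*1) + q(-12)) = 69*((10 - 5) - 3) = 69*(5 - 3) = 69*2 = 138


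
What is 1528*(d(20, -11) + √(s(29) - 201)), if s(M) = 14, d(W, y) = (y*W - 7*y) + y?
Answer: -235312 + 1528*I*√187 ≈ -2.3531e+5 + 20895.0*I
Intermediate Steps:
d(W, y) = -6*y + W*y (d(W, y) = (W*y - 7*y) + y = (-7*y + W*y) + y = -6*y + W*y)
1528*(d(20, -11) + √(s(29) - 201)) = 1528*(-11*(-6 + 20) + √(14 - 201)) = 1528*(-11*14 + √(-187)) = 1528*(-154 + I*√187) = -235312 + 1528*I*√187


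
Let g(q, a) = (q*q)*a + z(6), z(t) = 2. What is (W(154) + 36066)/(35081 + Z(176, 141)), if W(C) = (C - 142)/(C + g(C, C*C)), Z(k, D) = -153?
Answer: 5071319713401/4911303026384 ≈ 1.0326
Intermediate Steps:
g(q, a) = 2 + a*q² (g(q, a) = (q*q)*a + 2 = q²*a + 2 = a*q² + 2 = 2 + a*q²)
W(C) = (-142 + C)/(2 + C + C⁴) (W(C) = (C - 142)/(C + (2 + (C*C)*C²)) = (-142 + C)/(C + (2 + C²*C²)) = (-142 + C)/(C + (2 + C⁴)) = (-142 + C)/(2 + C + C⁴))
(W(154) + 36066)/(35081 + Z(176, 141)) = ((-142 + 154)/(2 + 154 + 154⁴) + 36066)/(35081 - 153) = (12/(2 + 154 + 562448656) + 36066)/34928 = (12/562448812 + 36066)*(1/34928) = ((1/562448812)*12 + 36066)*(1/34928) = (3/140612203 + 36066)*(1/34928) = (5071319713401/140612203)*(1/34928) = 5071319713401/4911303026384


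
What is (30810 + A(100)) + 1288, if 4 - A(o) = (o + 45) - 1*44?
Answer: 32001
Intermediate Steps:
A(o) = 3 - o (A(o) = 4 - ((o + 45) - 1*44) = 4 - ((45 + o) - 44) = 4 - (1 + o) = 4 + (-1 - o) = 3 - o)
(30810 + A(100)) + 1288 = (30810 + (3 - 1*100)) + 1288 = (30810 + (3 - 100)) + 1288 = (30810 - 97) + 1288 = 30713 + 1288 = 32001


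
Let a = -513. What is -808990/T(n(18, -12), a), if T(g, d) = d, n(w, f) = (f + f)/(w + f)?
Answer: 808990/513 ≈ 1577.0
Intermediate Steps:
n(w, f) = 2*f/(f + w) (n(w, f) = (2*f)/(f + w) = 2*f/(f + w))
-808990/T(n(18, -12), a) = -808990/(-513) = -808990*(-1/513) = 808990/513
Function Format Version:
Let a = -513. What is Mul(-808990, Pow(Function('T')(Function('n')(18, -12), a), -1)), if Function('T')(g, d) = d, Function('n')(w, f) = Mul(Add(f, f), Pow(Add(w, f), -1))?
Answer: Rational(808990, 513) ≈ 1577.0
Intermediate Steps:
Function('n')(w, f) = Mul(2, f, Pow(Add(f, w), -1)) (Function('n')(w, f) = Mul(Mul(2, f), Pow(Add(f, w), -1)) = Mul(2, f, Pow(Add(f, w), -1)))
Mul(-808990, Pow(Function('T')(Function('n')(18, -12), a), -1)) = Mul(-808990, Pow(-513, -1)) = Mul(-808990, Rational(-1, 513)) = Rational(808990, 513)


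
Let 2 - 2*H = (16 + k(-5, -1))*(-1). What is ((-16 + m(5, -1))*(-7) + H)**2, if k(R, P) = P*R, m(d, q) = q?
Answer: 68121/4 ≈ 17030.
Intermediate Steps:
H = 23/2 (H = 1 - (16 - 1*(-5))*(-1)/2 = 1 - (16 + 5)*(-1)/2 = 1 - 21*(-1)/2 = 1 - 1/2*(-21) = 1 + 21/2 = 23/2 ≈ 11.500)
((-16 + m(5, -1))*(-7) + H)**2 = ((-16 - 1)*(-7) + 23/2)**2 = (-17*(-7) + 23/2)**2 = (119 + 23/2)**2 = (261/2)**2 = 68121/4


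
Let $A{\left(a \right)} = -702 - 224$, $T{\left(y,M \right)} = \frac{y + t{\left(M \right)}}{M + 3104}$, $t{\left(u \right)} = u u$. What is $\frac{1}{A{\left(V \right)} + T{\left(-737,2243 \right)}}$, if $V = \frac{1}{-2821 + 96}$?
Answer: $\frac{5347}{78990} \approx 0.067692$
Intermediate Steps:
$t{\left(u \right)} = u^{2}$
$T{\left(y,M \right)} = \frac{y + M^{2}}{3104 + M}$ ($T{\left(y,M \right)} = \frac{y + M^{2}}{M + 3104} = \frac{y + M^{2}}{3104 + M}$)
$V = - \frac{1}{2725}$ ($V = \frac{1}{-2725} = - \frac{1}{2725} \approx -0.00036697$)
$A{\left(a \right)} = -926$
$\frac{1}{A{\left(V \right)} + T{\left(-737,2243 \right)}} = \frac{1}{-926 + \frac{-737 + 2243^{2}}{3104 + 2243}} = \frac{1}{-926 + \frac{-737 + 5031049}{5347}} = \frac{1}{-926 + \frac{1}{5347} \cdot 5030312} = \frac{1}{-926 + \frac{5030312}{5347}} = \frac{1}{\frac{78990}{5347}} = \frac{5347}{78990}$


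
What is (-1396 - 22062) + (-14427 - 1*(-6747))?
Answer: -31138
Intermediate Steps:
(-1396 - 22062) + (-14427 - 1*(-6747)) = -23458 + (-14427 + 6747) = -23458 - 7680 = -31138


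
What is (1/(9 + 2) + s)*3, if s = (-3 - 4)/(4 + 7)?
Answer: -18/11 ≈ -1.6364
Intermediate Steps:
s = -7/11 ≈ -0.63636
(1/(9 + 2) + s)*3 = (1/(9 + 2) - 7/11)*3 = (1/11 - 7/11)*3 = -6/11*3 = -18/11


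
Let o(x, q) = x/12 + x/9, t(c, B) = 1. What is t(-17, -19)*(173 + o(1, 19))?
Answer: 6235/36 ≈ 173.19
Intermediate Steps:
o(x, q) = 7*x/36 (o(x, q) = x*(1/12) + x*(⅑) = x/12 + x/9 = 7*x/36)
t(-17, -19)*(173 + o(1, 19)) = 1*(173 + (7/36)*1) = 1*(173 + 7/36) = 1*(6235/36) = 6235/36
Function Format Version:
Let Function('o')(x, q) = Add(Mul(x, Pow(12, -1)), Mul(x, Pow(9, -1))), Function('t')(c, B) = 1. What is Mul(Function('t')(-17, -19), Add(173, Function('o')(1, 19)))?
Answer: Rational(6235, 36) ≈ 173.19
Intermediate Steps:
Function('o')(x, q) = Mul(Rational(7, 36), x) (Function('o')(x, q) = Add(Mul(x, Rational(1, 12)), Mul(x, Rational(1, 9))) = Add(Mul(Rational(1, 12), x), Mul(Rational(1, 9), x)) = Mul(Rational(7, 36), x))
Mul(Function('t')(-17, -19), Add(173, Function('o')(1, 19))) = Mul(1, Add(173, Mul(Rational(7, 36), 1))) = Mul(1, Add(173, Rational(7, 36))) = Mul(1, Rational(6235, 36)) = Rational(6235, 36)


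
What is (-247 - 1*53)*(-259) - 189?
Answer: 77511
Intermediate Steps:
(-247 - 1*53)*(-259) - 189 = (-247 - 53)*(-259) - 189 = -300*(-259) - 189 = 77700 - 189 = 77511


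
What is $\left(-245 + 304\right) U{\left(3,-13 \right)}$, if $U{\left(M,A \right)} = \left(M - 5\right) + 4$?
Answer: $118$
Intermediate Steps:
$U{\left(M,A \right)} = -1 + M$ ($U{\left(M,A \right)} = \left(-5 + M\right) + 4 = -1 + M$)
$\left(-245 + 304\right) U{\left(3,-13 \right)} = \left(-245 + 304\right) \left(-1 + 3\right) = 59 \cdot 2 = 118$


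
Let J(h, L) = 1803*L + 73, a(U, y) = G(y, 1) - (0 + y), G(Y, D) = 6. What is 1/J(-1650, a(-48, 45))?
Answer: -1/70244 ≈ -1.4236e-5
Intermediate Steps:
a(U, y) = 6 - y (a(U, y) = 6 - (0 + y) = 6 - y)
J(h, L) = 73 + 1803*L
1/J(-1650, a(-48, 45)) = 1/(73 + 1803*(6 - 1*45)) = 1/(73 + 1803*(6 - 45)) = 1/(73 + 1803*(-39)) = 1/(73 - 70317) = 1/(-70244) = -1/70244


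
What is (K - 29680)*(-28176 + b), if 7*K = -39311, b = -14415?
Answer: 10523000961/7 ≈ 1.5033e+9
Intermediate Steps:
K = -39311/7 (K = (⅐)*(-39311) = -39311/7 ≈ -5615.9)
(K - 29680)*(-28176 + b) = (-39311/7 - 29680)*(-28176 - 14415) = -247071/7*(-42591) = 10523000961/7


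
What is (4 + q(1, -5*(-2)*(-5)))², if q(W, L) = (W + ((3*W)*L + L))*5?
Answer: 982081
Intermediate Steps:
q(W, L) = 5*L + 5*W + 15*L*W (q(W, L) = (W + (3*L*W + L))*5 = (W + (L + 3*L*W))*5 = (L + W + 3*L*W)*5 = 5*L + 5*W + 15*L*W)
(4 + q(1, -5*(-2)*(-5)))² = (4 + (5*(-5*(-2)*(-5)) + 5*1 + 15*(-5*(-2)*(-5))*1))² = (4 + (5*(10*(-5)) + 5 + 15*(10*(-5))*1))² = (4 + (5*(-50) + 5 + 15*(-50)*1))² = (4 + (-250 + 5 - 750))² = (4 - 995)² = (-991)² = 982081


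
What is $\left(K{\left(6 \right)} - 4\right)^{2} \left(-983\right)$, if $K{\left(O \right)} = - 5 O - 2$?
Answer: $-1273968$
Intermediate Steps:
$K{\left(O \right)} = -2 - 5 O$
$\left(K{\left(6 \right)} - 4\right)^{2} \left(-983\right) = \left(\left(-2 - 30\right) - 4\right)^{2} \left(-983\right) = \left(-32 - 4\right)^{2} \left(-983\right) = \left(-36\right)^{2} \left(-983\right) = 1296 \left(-983\right) = -1273968$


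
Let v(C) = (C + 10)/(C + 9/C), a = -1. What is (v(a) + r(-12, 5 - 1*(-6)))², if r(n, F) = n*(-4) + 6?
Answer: 281961/100 ≈ 2819.6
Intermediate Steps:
v(C) = (10 + C)/(C + 9/C)
r(n, F) = 6 - 4*n (r(n, F) = -4*n + 6 = 6 - 4*n)
(v(a) + r(-12, 5 - 1*(-6)))² = (-(10 - 1)/(9 + (-1)²) + (6 - 4*(-12)))² = (-1*9/(9 + 1) + (6 + 48))² = (-1*9/10 + 54)² = (-1*⅒*9 + 54)² = (-9/10 + 54)² = (531/10)² = 281961/100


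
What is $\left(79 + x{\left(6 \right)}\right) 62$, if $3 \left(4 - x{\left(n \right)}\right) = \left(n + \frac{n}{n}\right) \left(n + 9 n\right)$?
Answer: $-3534$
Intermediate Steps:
$x{\left(n \right)} = 4 - \frac{10 n \left(1 + n\right)}{3}$ ($x{\left(n \right)} = 4 - \frac{\left(n + \frac{n}{n}\right) \left(n + 9 n\right)}{3} = 4 - \frac{\left(n + 1\right) 10 n}{3} = 4 - \frac{\left(1 + n\right) 10 n}{3} = 4 - \frac{10 n \left(1 + n\right)}{3}$)
$\left(79 + x{\left(6 \right)}\right) 62 = \left(79 - \left(16 + 120\right)\right) 62 = \left(79 - 136\right) 62 = \left(-57\right) 62 = -3534$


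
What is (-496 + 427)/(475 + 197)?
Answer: -23/224 ≈ -0.10268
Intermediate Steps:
(-496 + 427)/(475 + 197) = -69/672 = -69*1/672 = -23/224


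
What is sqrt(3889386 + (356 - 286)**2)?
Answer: sqrt(3894286) ≈ 1973.4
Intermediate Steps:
sqrt(3889386 + (356 - 286)**2) = sqrt(3889386 + 70**2) = sqrt(3889386 + 4900) = sqrt(3894286)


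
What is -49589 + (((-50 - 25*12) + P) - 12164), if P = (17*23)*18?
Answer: -55065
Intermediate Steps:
P = 7038 (P = 391*18 = 7038)
-49589 + (((-50 - 25*12) + P) - 12164) = -49589 + (((-50 - 25*12) + 7038) - 12164) = -49589 + (((-50 - 300) + 7038) - 12164) = -49589 + ((-350 + 7038) - 12164) = -49589 + (6688 - 12164) = -49589 - 5476 = -55065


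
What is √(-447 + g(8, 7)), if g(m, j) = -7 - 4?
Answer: I*√458 ≈ 21.401*I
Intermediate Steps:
g(m, j) = -11
√(-447 + g(8, 7)) = √(-447 - 11) = √(-458) = I*√458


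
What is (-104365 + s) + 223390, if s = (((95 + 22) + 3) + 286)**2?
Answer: 283861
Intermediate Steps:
s = 164836 (s = ((117 + 3) + 286)**2 = (120 + 286)**2 = 406**2 = 164836)
(-104365 + s) + 223390 = (-104365 + 164836) + 223390 = 60471 + 223390 = 283861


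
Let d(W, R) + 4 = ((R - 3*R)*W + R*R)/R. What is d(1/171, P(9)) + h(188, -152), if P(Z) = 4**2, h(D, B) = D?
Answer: 34198/171 ≈ 199.99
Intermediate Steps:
P(Z) = 16
d(W, R) = -4 + (R**2 - 2*R*W)/R (d(W, R) = -4 + ((R - 3*R)*W + R*R)/R = -4 + ((-2*R)*W + R**2)/R = -4 + (-2*R*W + R**2)/R = -4 + (R**2 - 2*R*W)/R)
d(1/171, P(9)) + h(188, -152) = (-4 + 16 - 2/171) + 188 = 2050/171 + 188 = 34198/171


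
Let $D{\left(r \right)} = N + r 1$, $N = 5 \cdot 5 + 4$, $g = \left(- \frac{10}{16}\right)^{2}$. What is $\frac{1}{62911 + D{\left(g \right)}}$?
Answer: $\frac{64}{4028185} \approx 1.5888 \cdot 10^{-5}$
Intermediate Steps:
$g = \frac{25}{64}$ ($g = \left(\left(-10\right) \frac{1}{16}\right)^{2} = \left(- \frac{5}{8}\right)^{2} = \frac{25}{64} \approx 0.39063$)
$N = 29$ ($N = 25 + 4 = 29$)
$D{\left(r \right)} = 29 + r$ ($D{\left(r \right)} = 29 + r 1 = 29 + r$)
$\frac{1}{62911 + D{\left(g \right)}} = \frac{1}{62911 + \left(29 + \frac{25}{64}\right)} = \frac{1}{62911 + \frac{1881}{64}} = \frac{1}{\frac{4028185}{64}} = \frac{64}{4028185}$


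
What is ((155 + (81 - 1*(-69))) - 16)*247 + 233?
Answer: 71616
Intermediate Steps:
((155 + (81 - 1*(-69))) - 16)*247 + 233 = ((155 + (81 + 69)) - 16)*247 + 233 = ((155 + 150) - 16)*247 + 233 = (305 - 16)*247 + 233 = 289*247 + 233 = 71383 + 233 = 71616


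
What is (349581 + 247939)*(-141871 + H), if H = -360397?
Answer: -300115175360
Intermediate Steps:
(349581 + 247939)*(-141871 + H) = (349581 + 247939)*(-141871 - 360397) = 597520*(-502268) = -300115175360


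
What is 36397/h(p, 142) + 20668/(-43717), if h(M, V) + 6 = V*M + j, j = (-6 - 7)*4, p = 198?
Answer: 1011264905/1226611586 ≈ 0.82444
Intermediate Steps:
j = -52 (j = -13*4 = -52)
h(M, V) = -58 + M*V (h(M, V) = -6 + (V*M - 52) = -6 + (M*V - 52) = -6 + (-52 + M*V) = -58 + M*V)
36397/h(p, 142) + 20668/(-43717) = 36397/(-58 + 198*142) + 20668/(-43717) = 36397/(-58 + 28116) + 20668*(-1/43717) = 36397/28058 - 20668/43717 = 1011264905/1226611586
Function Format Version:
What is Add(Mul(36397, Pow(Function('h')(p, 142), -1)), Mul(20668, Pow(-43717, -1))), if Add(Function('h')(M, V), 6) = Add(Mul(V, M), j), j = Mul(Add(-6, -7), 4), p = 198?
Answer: Rational(1011264905, 1226611586) ≈ 0.82444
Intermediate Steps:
j = -52 (j = Mul(-13, 4) = -52)
Function('h')(M, V) = Add(-58, Mul(M, V)) (Function('h')(M, V) = Add(-6, Add(Mul(V, M), -52)) = Add(-6, Add(Mul(M, V), -52)) = Add(-6, Add(-52, Mul(M, V))) = Add(-58, Mul(M, V)))
Add(Mul(36397, Pow(Function('h')(p, 142), -1)), Mul(20668, Pow(-43717, -1))) = Add(Mul(36397, Pow(Add(-58, Mul(198, 142)), -1)), Mul(20668, Pow(-43717, -1))) = Add(Mul(36397, Pow(Add(-58, 28116), -1)), Mul(20668, Rational(-1, 43717))) = Add(Mul(36397, Pow(28058, -1)), Rational(-20668, 43717)) = Add(Mul(36397, Rational(1, 28058)), Rational(-20668, 43717)) = Add(Rational(36397, 28058), Rational(-20668, 43717)) = Rational(1011264905, 1226611586)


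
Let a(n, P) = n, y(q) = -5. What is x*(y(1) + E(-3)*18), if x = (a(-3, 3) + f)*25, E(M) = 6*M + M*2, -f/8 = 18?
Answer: 1605975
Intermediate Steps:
f = -144 (f = -8*18 = -144)
E(M) = 8*M (E(M) = 6*M + 2*M = 8*M)
x = -3675 (x = (-3 - 144)*25 = -147*25 = -3675)
x*(y(1) + E(-3)*18) = -3675*(-5 + (8*(-3))*18) = -3675*(-5 - 24*18) = -3675*(-5 - 432) = -3675*(-437) = 1605975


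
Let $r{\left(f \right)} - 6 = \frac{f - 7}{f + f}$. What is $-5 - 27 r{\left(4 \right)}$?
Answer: $- \frac{1255}{8} \approx -156.88$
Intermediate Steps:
$r{\left(f \right)} = 6 + \frac{-7 + f}{2 f}$ ($r{\left(f \right)} = 6 + \frac{f - 7}{f + f} = 6 + \frac{-7 + f}{2 f}$)
$-5 - 27 r{\left(4 \right)} = -5 - 27 \frac{-7 + 13 \cdot 4}{2 \cdot 4} = -5 - 27 \cdot \frac{1}{2} \cdot \frac{1}{4} \left(-7 + 52\right) = -5 - 27 \cdot \frac{1}{2} \cdot \frac{1}{4} \cdot 45 = -5 - \frac{1215}{8} = - \frac{1255}{8}$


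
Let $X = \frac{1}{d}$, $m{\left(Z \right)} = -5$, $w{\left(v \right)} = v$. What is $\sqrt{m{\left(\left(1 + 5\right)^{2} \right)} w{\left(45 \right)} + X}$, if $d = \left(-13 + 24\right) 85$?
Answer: $\frac{i \sqrt{196699690}}{935} \approx 15.0 i$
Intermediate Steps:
$d = 935$ ($d = 11 \cdot 85 = 935$)
$X = \frac{1}{935} \approx 0.0010695$
$\sqrt{m{\left(\left(1 + 5\right)^{2} \right)} w{\left(45 \right)} + X} = \sqrt{\left(-5\right) 45 + \frac{1}{935}} = \sqrt{-225 + \frac{1}{935}} = \sqrt{- \frac{210374}{935}} = \frac{i \sqrt{196699690}}{935}$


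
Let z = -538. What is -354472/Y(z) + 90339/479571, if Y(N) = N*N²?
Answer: 593235931130/3111633929413 ≈ 0.19065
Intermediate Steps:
Y(N) = N³
-354472/Y(z) + 90339/479571 = -354472/((-538)³) + 90339/479571 = -354472/(-155720872) + 90339*(1/479571) = -354472*(-1/155720872) + 30113/159857 = 44309/19465109 + 30113/159857 = 593235931130/3111633929413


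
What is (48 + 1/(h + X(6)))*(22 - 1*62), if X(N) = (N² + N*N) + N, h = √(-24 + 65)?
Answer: -11605680/6043 + 40*√41/6043 ≈ -1920.5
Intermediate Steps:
h = √41 ≈ 6.4031
X(N) = N + 2*N² (X(N) = (N² + N²) + N = 2*N² + N = N + 2*N²)
(48 + 1/(h + X(6)))*(22 - 1*62) = (48 + 1/(√41 + 6*(1 + 2*6)))*(22 - 1*62) = (48 + 1/(√41 + 6*(1 + 12)))*(22 - 62) = (48 + 1/(√41 + 6*13))*(-40) = (48 + 1/(√41 + 78))*(-40) = (48 + 1/(78 + √41))*(-40) = -1920 - 40/(78 + √41)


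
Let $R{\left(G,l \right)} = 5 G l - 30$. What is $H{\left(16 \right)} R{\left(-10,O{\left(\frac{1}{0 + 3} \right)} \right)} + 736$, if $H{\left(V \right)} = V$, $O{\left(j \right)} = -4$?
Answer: $3456$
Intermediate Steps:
$R{\left(G,l \right)} = -30 + 5 G l$ ($R{\left(G,l \right)} = 5 G l - 30 = -30 + 5 G l$)
$H{\left(16 \right)} R{\left(-10,O{\left(\frac{1}{0 + 3} \right)} \right)} + 736 = 16 \left(-30 + 5 \left(-10\right) \left(-4\right)\right) + 736 = 16 \left(-30 + 200\right) + 736 = 16 \cdot 170 + 736 = 2720 + 736 = 3456$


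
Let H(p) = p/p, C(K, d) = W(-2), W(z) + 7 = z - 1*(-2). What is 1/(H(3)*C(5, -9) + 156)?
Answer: 1/149 ≈ 0.0067114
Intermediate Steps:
W(z) = -5 + z (W(z) = -7 + (z - 1*(-2)) = -7 + (z + 2) = -7 + (2 + z) = -5 + z)
C(K, d) = -7 (C(K, d) = -5 - 2 = -7)
H(p) = 1
1/(H(3)*C(5, -9) + 156) = 1/(1*(-7) + 156) = 1/(-7 + 156) = 1/149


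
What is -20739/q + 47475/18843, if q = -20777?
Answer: 459057684/130500337 ≈ 3.5177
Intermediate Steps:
-20739/q + 47475/18843 = -20739/(-20777) + 47475/18843 = -20739*(-1/20777) + 47475*(1/18843) = 20739/20777 + 15825/6281 = 459057684/130500337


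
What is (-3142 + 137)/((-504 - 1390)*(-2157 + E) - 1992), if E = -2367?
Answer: -3005/8566464 ≈ -0.00035079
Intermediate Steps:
(-3142 + 137)/((-504 - 1390)*(-2157 + E) - 1992) = (-3142 + 137)/((-504 - 1390)*(-2157 - 2367) - 1992) = -3005/(-1894*(-4524) - 1992) = -3005/(8568456 - 1992) = -3005/8566464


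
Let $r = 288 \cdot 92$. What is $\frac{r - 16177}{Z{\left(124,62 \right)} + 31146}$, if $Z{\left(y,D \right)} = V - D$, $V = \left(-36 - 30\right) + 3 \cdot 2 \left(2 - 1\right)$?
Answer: $\frac{10319}{31024} \approx 0.33261$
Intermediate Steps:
$r = 26496$
$V = -60$ ($V = -66 + 6 \left(2 - 1\right) = -66 + 6 \cdot 1 = -66 + 6 = -60$)
$Z{\left(y,D \right)} = -60 - D$
$\frac{r - 16177}{Z{\left(124,62 \right)} + 31146} = \frac{26496 - 16177}{\left(-60 - 62\right) + 31146} = \frac{10319}{\left(-60 - 62\right) + 31146} = \frac{10319}{-122 + 31146} = \frac{10319}{31024}$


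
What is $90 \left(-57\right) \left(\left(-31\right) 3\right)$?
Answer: $477090$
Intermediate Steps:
$90 \left(-57\right) \left(\left(-31\right) 3\right) = \left(-5130\right) \left(-93\right) = 477090$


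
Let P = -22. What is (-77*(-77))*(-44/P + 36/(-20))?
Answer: 5929/5 ≈ 1185.8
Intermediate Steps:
(-77*(-77))*(-44/P + 36/(-20)) = (-77*(-77))*(-44/(-22) + 36/(-20)) = 5929*(-44*(-1/22) + 36*(-1/20)) = 5929*(2 - 9/5) = 5929*(⅕) = 5929/5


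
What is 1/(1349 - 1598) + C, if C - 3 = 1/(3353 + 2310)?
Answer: 4224847/1410087 ≈ 2.9962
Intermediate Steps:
C = 16990/5663 (C = 3 + 1/(3353 + 2310) = 3 + 1/5663 = 16990/5663 ≈ 3.0002)
1/(1349 - 1598) + C = 1/(1349 - 1598) + 16990/5663 = 1/(-249) + 16990/5663 = -1/249 + 16990/5663 = 4224847/1410087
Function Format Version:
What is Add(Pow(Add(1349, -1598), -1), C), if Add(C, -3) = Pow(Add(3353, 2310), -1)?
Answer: Rational(4224847, 1410087) ≈ 2.9962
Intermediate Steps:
C = Rational(16990, 5663) (C = Add(3, Pow(Add(3353, 2310), -1)) = Add(3, Pow(5663, -1)) = Add(3, Rational(1, 5663)) = Rational(16990, 5663) ≈ 3.0002)
Add(Pow(Add(1349, -1598), -1), C) = Add(Pow(Add(1349, -1598), -1), Rational(16990, 5663)) = Add(Pow(-249, -1), Rational(16990, 5663)) = Add(Rational(-1, 249), Rational(16990, 5663)) = Rational(4224847, 1410087)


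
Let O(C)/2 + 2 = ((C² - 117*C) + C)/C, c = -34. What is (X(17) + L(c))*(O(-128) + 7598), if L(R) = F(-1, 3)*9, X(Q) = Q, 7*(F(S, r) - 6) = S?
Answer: 3467728/7 ≈ 4.9539e+5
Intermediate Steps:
F(S, r) = 6 + S/7
L(R) = 369/7 (L(R) = (6 + (⅐)*(-1))*9 = (6 - ⅐)*9 = (41/7)*9 = 369/7)
O(C) = -4 + 2*(C² - 116*C)/C (O(C) = -4 + 2*(((C² - 117*C) + C)/C) = -4 + 2*((C² - 116*C)/C) = -4 + 2*(C² - 116*C)/C)
(X(17) + L(c))*(O(-128) + 7598) = (17 + 369/7)*((-236 + 2*(-128)) + 7598) = 488*((-236 - 256) + 7598)/7 = 488*(-492 + 7598)/7 = (488/7)*7106 = 3467728/7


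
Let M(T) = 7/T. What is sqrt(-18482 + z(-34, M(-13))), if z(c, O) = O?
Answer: 3*I*sqrt(347061)/13 ≈ 135.95*I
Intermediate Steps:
sqrt(-18482 + z(-34, M(-13))) = sqrt(-18482 + 7/(-13)) = sqrt(-18482 + 7*(-1/13)) = sqrt(-18482 - 7/13) = sqrt(-240273/13) = 3*I*sqrt(347061)/13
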